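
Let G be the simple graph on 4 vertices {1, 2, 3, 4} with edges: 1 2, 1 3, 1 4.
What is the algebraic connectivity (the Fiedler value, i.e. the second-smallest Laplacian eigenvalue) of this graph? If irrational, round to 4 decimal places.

1

Reading degrees in the order [1, 2, 3, 4] gives [3, 1, 1, 1]; set D = diag(3, 1, 1, 1) and form L = D - A. Computing the eigenvalues of L and sorting gives [0, 1, 1, 4]. The Fiedler value lambda_2 = 1 is strictly positive, so the graph is connected. The eigenvalues sum to 6, which equals trace(L) = 2|E|.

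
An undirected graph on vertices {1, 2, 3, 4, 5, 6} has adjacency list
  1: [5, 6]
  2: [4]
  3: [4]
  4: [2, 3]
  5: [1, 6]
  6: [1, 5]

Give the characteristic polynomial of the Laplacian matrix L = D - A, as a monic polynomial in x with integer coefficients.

With the vertex order [1, 2, 3, 4, 5, 6], the degrees are [2, 1, 1, 2, 2, 2], giving D = diag(2, 1, 1, 2, 2, 2) and L = D - A. L has integer entries, so p(x) = det(xI - L) has integer coefficients. Expanding the determinant yields x^6 - 10x^5 + 36x^4 - 54x^3 + 27x^2. The constant term is 0 because L is singular (the all-ones vector lies in its kernel). The eigenvalues sum to 10, which equals trace(L) = 2|E|. There are 2 zeros in the spectrum, matching the 2 components.

x^6 - 10x^5 + 36x^4 - 54x^3 + 27x^2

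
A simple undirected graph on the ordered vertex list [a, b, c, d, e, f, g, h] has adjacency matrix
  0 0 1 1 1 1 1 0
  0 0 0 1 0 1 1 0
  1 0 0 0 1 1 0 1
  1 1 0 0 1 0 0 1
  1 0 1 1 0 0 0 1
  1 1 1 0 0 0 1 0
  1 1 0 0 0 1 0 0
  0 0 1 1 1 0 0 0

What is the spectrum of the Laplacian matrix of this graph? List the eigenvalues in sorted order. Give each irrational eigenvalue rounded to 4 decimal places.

[0, 1.5285, 3.0327, 4, 4, 5.1288, 5.7111, 6.5989]

Each diagonal entry of L is the vertex degree and each off-diagonal entry is -1 where an edge is present, 0 otherwise; in the order [a, b, c, d, e, f, g, h] the diagonal is [5, 3, 4, 4, 4, 4, 3, 3]. The multiplicity of 0 as a Laplacian eigenvalue equals the number of connected components. The single zero eigenvalue shows the graph is connected. The eigenvalues sum to 30, which equals trace(L) = 2|E|.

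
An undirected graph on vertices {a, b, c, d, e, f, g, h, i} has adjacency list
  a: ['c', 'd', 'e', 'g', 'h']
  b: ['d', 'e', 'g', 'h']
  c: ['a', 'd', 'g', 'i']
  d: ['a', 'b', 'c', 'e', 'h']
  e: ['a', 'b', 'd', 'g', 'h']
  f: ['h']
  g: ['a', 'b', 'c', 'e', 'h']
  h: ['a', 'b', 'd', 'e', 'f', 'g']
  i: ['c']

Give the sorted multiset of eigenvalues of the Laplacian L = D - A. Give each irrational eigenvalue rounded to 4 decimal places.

With the vertex order [a, b, c, d, e, f, g, h, i], the degrees are [5, 4, 4, 5, 5, 1, 5, 6, 1], giving D = diag(5, 4, 4, 5, 5, 1, 5, 6, 1) and L = D - A. Diagonalising L (or applying a numerical eigensolver to the 9x9 matrix) gives the spectrum above. The single zero eigenvalue shows the graph is connected. There is one zero in the spectrum, matching the 1 component.

[0, 0.7274, 1.0978, 3.6687, 4.9690, 5, 6.3398, 6.8337, 7.3636]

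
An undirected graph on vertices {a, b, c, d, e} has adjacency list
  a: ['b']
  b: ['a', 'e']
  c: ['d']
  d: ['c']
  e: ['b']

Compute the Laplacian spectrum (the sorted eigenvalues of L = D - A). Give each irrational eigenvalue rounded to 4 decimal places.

[0, 0, 1, 2, 3]

With the vertex order [a, b, c, d, e], the degrees are [1, 2, 1, 1, 1], giving D = diag(1, 2, 1, 1, 1) and L = D - A. Diagonalising L (or applying a numerical eigensolver to the 5x5 matrix) gives the spectrum above. The 2 zero eigenvalues correspond to the 2 connected components. The largest eigenvalue, 3, is at most the vertex count 5. The eigenvalues sum to 6, which equals trace(L) = 2|E|.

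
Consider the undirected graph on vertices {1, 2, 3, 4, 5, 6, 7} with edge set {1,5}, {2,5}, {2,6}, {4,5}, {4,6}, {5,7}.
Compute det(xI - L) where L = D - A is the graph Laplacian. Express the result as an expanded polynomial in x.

x^7 - 12x^6 + 51x^5 - 96x^4 + 80x^3 - 24x^2

Reading degrees in the order [1, 2, 3, 4, 5, 6, 7] gives [1, 2, 0, 2, 4, 2, 1]; set D = diag(1, 2, 0, 2, 4, 2, 1) and form L = D - A. L has integer entries, so p(x) = det(xI - L) has integer coefficients. Expanding the determinant yields x^7 - 12x^6 + 51x^5 - 96x^4 + 80x^3 - 24x^2. The constant term is 0 because L is singular (the all-ones vector lies in its kernel). The largest eigenvalue, 5.2361, is at most the vertex count 7.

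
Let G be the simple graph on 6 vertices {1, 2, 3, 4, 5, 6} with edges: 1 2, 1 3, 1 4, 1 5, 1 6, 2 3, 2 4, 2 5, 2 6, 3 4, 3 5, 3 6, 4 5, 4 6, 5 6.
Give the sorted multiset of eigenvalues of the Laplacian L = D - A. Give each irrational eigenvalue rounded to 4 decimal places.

With the vertex order [1, 2, 3, 4, 5, 6], the degrees are [5, 5, 5, 5, 5, 5], giving D = diag(5, 5, 5, 5, 5, 5) and L = D - A. Diagonalising L (or applying a numerical eigensolver to the 6x6 matrix) gives the spectrum above. There is one zero in the spectrum, matching the 1 component.

[0, 6, 6, 6, 6, 6]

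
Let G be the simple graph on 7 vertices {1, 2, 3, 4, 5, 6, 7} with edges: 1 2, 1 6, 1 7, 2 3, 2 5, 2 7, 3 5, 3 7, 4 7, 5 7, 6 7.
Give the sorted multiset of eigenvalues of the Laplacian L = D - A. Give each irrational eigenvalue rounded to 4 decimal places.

[0, 1, 1.5188, 3.3111, 4, 5.1701, 7]

With the vertex order [1, 2, 3, 4, 5, 6, 7], the degrees are [3, 4, 3, 1, 3, 2, 6], giving D = diag(3, 4, 3, 1, 3, 2, 6) and L = D - A. Diagonalising L (or applying a numerical eigensolver to the 7x7 matrix) gives the spectrum above. By the matrix-tree theorem the graph has (1/7) * product of the nonzero eigenvalues = 104 spanning trees. There is one zero in the spectrum, matching the 1 component.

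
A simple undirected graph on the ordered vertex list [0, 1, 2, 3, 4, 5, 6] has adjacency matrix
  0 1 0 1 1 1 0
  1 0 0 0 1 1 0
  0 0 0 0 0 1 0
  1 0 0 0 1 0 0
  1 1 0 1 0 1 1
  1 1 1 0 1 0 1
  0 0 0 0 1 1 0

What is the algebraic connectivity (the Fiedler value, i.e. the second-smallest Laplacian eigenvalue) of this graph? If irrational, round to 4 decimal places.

0.9241

Reading degrees in the order [0, 1, 2, 3, 4, 5, 6] gives [4, 3, 1, 2, 5, 5, 2]; set D = diag(4, 3, 1, 2, 5, 5, 2) and form L = D - A. The sorted Laplacian eigenvalues are [0, 0.9241, 1.7639, 2.4328, 4.7789, 5.8643, 6.2361]; the algebraic connectivity is the second entry, 0.9241.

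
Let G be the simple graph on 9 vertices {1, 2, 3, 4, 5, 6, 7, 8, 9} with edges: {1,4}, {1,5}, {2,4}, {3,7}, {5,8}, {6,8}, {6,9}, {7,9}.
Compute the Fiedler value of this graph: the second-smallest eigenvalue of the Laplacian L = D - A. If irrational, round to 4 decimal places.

With the vertex order [1, 2, 3, 4, 5, 6, 7, 8, 9], the degrees are [2, 1, 1, 2, 2, 2, 2, 2, 2], giving D = diag(2, 1, 1, 2, 2, 2, 2, 2, 2) and L = D - A. The smallest Laplacian eigenvalue is always 0. The next one, lambda_2 = 0.1206, measures how hard the graph is to disconnect: larger values mean better connectivity.

0.1206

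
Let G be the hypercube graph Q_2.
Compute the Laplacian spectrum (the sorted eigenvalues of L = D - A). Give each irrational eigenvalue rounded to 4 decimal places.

[0, 2, 2, 4]

The graph has 4 vertices and degree multiset [2, 2, 2, 2]; D is the diagonal matrix of degrees and L = D - A. Since every row of L sums to 0, the all-ones vector is in the kernel and 0 is an eigenvalue. The single zero eigenvalue shows the graph is connected. There is one zero in the spectrum, matching the 1 component.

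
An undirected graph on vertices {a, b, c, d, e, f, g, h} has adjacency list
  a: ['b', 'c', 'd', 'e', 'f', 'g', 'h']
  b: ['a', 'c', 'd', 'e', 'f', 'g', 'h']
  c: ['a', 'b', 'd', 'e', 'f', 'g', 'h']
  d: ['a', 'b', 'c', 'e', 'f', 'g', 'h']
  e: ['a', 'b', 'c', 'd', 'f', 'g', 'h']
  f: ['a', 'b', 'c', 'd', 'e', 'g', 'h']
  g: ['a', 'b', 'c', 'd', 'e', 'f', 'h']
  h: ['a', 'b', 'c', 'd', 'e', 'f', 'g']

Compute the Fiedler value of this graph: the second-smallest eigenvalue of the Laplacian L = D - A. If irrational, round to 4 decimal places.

8

Reading degrees in the order [a, b, c, d, e, f, g, h] gives [7, 7, 7, 7, 7, 7, 7, 7]; set D = diag(7, 7, 7, 7, 7, 7, 7, 7) and form L = D - A. Computing the eigenvalues of L and sorting gives [0, 8, 8, 8, 8, 8, 8, 8]. The Fiedler value lambda_2 = 8 is strictly positive, so the graph is connected. The eigenvalues sum to 56, which equals trace(L) = 2|E|. The largest eigenvalue, 8, is at most the vertex count 8.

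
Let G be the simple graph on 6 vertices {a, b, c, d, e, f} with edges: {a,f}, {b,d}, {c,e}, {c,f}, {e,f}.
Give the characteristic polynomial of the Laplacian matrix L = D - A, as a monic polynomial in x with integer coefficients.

Reading degrees in the order [a, b, c, d, e, f] gives [1, 1, 2, 1, 2, 3]; set D = diag(1, 1, 2, 1, 2, 3) and form L = D - A. L has integer entries, so p(x) = det(xI - L) has integer coefficients. Expanding the determinant yields x^6 - 10x^5 + 35x^4 - 50x^3 + 24x^2. The constant term is 0 because L is singular (the all-ones vector lies in its kernel). The eigenvalues sum to 10, which equals trace(L) = 2|E|.

x^6 - 10x^5 + 35x^4 - 50x^3 + 24x^2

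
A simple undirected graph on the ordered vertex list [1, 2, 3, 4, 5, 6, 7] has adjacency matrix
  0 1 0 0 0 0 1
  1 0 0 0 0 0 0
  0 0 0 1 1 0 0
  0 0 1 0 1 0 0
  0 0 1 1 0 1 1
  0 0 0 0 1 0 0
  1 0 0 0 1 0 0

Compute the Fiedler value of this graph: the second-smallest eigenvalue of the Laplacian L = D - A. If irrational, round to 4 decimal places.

0.2955

Each diagonal entry of L is the vertex degree and each off-diagonal entry is -1 where an edge is present, 0 otherwise; in the order [1, 2, 3, 4, 5, 6, 7] the diagonal is [2, 1, 2, 2, 4, 1, 2]. The sorted Laplacian eigenvalues are [0, 0.2955, 1, 1.4911, 3, 3.1169, 5.0965]; the algebraic connectivity is the second entry, 0.2955. By the matrix-tree theorem the graph has (1/7) * product of the nonzero eigenvalues = 3 spanning trees.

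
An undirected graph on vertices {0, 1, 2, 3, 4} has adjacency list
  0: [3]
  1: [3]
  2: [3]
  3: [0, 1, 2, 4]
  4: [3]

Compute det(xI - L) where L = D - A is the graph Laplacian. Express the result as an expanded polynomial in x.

Reading degrees in the order [0, 1, 2, 3, 4] gives [1, 1, 1, 4, 1]; set D = diag(1, 1, 1, 4, 1) and form L = D - A. L has integer entries, so p(x) = det(xI - L) has integer coefficients. Expanding the determinant yields x^5 - 8x^4 + 18x^3 - 16x^2 + 5x. The coefficient of x^4 equals -trace(L) = -8, matching the sum of degrees.

x^5 - 8x^4 + 18x^3 - 16x^2 + 5x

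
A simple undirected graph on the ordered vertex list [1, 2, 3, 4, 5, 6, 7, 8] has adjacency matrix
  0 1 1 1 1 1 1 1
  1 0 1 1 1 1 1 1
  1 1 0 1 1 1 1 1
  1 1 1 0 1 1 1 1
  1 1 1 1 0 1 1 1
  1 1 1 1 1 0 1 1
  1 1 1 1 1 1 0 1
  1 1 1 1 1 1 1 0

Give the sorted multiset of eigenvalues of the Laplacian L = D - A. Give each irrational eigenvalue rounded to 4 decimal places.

[0, 8, 8, 8, 8, 8, 8, 8]

Each diagonal entry of L is the vertex degree and each off-diagonal entry is -1 where an edge is present, 0 otherwise; in the order [1, 2, 3, 4, 5, 6, 7, 8] the diagonal is [7, 7, 7, 7, 7, 7, 7, 7]. The multiplicity of 0 as a Laplacian eigenvalue equals the number of connected components. By the matrix-tree theorem the graph has (1/8) * product of the nonzero eigenvalues = 262144 spanning trees.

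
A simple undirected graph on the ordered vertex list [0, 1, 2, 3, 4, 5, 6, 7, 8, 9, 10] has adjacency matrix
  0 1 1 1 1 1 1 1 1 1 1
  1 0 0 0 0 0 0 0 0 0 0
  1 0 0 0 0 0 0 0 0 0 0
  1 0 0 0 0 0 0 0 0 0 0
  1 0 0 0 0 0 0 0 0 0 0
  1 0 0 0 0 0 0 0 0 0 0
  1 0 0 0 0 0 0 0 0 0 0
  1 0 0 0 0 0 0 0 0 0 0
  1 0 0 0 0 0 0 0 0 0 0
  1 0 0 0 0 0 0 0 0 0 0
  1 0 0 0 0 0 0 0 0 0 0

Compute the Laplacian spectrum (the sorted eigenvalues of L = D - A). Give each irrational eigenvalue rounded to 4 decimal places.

With the vertex order [0, 1, 2, 3, 4, 5, 6, 7, 8, 9, 10], the degrees are [10, 1, 1, 1, 1, 1, 1, 1, 1, 1, 1], giving D = diag(10, 1, 1, 1, 1, 1, 1, 1, 1, 1, 1) and L = D - A. L is symmetric positive semidefinite, so every eigenvalue is real and nonnegative. The largest eigenvalue, 11, is at most the vertex count 11. By the matrix-tree theorem the graph has (1/11) * product of the nonzero eigenvalues = 1 spanning tree.

[0, 1, 1, 1, 1, 1, 1, 1, 1, 1, 11]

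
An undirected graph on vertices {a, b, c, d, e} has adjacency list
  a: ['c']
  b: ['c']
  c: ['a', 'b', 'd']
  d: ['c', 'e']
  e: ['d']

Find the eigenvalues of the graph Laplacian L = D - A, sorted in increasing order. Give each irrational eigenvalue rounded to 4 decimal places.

Each diagonal entry of L is the vertex degree and each off-diagonal entry is -1 where an edge is present, 0 otherwise; in the order [a, b, c, d, e] the diagonal is [1, 1, 3, 2, 1]. Diagonalising L (or applying a numerical eigensolver to the 5x5 matrix) gives the spectrum above. There is one zero in the spectrum, matching the 1 component.

[0, 0.5188, 1, 2.3111, 4.1701]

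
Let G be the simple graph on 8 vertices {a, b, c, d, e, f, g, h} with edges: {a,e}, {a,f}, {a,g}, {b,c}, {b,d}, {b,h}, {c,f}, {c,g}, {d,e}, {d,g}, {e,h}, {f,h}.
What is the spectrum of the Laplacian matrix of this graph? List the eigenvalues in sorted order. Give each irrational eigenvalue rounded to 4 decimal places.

[0, 2, 2, 2, 4, 4, 4, 6]

Reading degrees in the order [a, b, c, d, e, f, g, h] gives [3, 3, 3, 3, 3, 3, 3, 3]; set D = diag(3, 3, 3, 3, 3, 3, 3, 3) and form L = D - A. L is symmetric positive semidefinite, so every eigenvalue is real and nonnegative. The eigenvalues sum to 24, which equals trace(L) = 2|E|. By the matrix-tree theorem the graph has (1/8) * product of the nonzero eigenvalues = 384 spanning trees.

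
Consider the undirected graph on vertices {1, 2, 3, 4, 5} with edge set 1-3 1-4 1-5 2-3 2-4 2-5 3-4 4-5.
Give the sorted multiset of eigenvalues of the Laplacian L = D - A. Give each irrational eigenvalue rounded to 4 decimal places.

Reading degrees in the order [1, 2, 3, 4, 5] gives [3, 3, 3, 4, 3]; set D = diag(3, 3, 3, 4, 3) and form L = D - A. The multiplicity of 0 as a Laplacian eigenvalue equals the number of connected components.

[0, 3, 3, 5, 5]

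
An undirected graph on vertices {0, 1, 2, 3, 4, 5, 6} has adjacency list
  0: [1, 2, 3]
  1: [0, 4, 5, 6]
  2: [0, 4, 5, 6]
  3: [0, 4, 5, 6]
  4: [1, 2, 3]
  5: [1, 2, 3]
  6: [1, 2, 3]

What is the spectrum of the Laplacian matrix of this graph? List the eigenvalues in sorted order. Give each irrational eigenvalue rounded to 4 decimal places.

With the vertex order [0, 1, 2, 3, 4, 5, 6], the degrees are [3, 4, 4, 4, 3, 3, 3], giving D = diag(3, 4, 4, 4, 3, 3, 3) and L = D - A. L is symmetric positive semidefinite, so every eigenvalue is real and nonnegative. The single zero eigenvalue shows the graph is connected.

[0, 3, 3, 3, 4, 4, 7]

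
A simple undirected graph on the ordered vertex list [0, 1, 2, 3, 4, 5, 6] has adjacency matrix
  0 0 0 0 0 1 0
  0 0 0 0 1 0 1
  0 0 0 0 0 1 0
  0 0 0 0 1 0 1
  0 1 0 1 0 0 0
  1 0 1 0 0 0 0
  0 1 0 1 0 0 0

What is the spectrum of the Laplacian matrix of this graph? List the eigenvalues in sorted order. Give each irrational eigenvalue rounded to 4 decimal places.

Reading degrees in the order [0, 1, 2, 3, 4, 5, 6] gives [1, 2, 1, 2, 2, 2, 2]; set D = diag(1, 2, 1, 2, 2, 2, 2) and form L = D - A. Since every row of L sums to 0, the all-ones vector is in the kernel and 0 is an eigenvalue. The 2 zero eigenvalues correspond to the 2 connected components. The eigenvalues sum to 12, which equals trace(L) = 2|E|. There are 2 zeros in the spectrum, matching the 2 components.

[0, 0, 1, 2, 2, 3, 4]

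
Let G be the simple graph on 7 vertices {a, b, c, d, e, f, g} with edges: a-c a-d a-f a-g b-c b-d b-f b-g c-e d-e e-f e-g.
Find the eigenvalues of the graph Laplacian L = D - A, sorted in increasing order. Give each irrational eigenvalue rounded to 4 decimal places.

With the vertex order [a, b, c, d, e, f, g], the degrees are [4, 4, 3, 3, 4, 3, 3], giving D = diag(4, 4, 3, 3, 4, 3, 3) and L = D - A. Diagonalising L (or applying a numerical eigensolver to the 7x7 matrix) gives the spectrum above. There is one zero in the spectrum, matching the 1 component.

[0, 3, 3, 3, 4, 4, 7]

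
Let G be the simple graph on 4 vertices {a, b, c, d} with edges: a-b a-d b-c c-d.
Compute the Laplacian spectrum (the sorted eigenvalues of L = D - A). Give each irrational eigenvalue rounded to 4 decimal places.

Each diagonal entry of L is the vertex degree and each off-diagonal entry is -1 where an edge is present, 0 otherwise; in the order [a, b, c, d] the diagonal is [2, 2, 2, 2]. Diagonalising L (or applying a numerical eigensolver to the 4x4 matrix) gives the spectrum above. There is one zero in the spectrum, matching the 1 component. The largest eigenvalue, 4, is at most the vertex count 4.

[0, 2, 2, 4]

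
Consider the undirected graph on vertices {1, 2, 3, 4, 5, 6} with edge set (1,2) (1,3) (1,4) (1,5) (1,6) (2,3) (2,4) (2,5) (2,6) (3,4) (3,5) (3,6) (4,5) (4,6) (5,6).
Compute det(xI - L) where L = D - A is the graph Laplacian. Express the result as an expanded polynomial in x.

x^6 - 30x^5 + 360x^4 - 2160x^3 + 6480x^2 - 7776x

With the vertex order [1, 2, 3, 4, 5, 6], the degrees are [5, 5, 5, 5, 5, 5], giving D = diag(5, 5, 5, 5, 5, 5) and L = D - A. The eigenvalues of L are [0, 6, 6, 6, 6, 6]; the characteristic polynomial is the product of (x - lambda_i), which multiplies out to x^6 - 30x^5 + 360x^4 - 2160x^3 + 6480x^2 - 7776x. The constant term is 0 because L is singular (the all-ones vector lies in its kernel). The largest eigenvalue, 6, is at most the vertex count 6.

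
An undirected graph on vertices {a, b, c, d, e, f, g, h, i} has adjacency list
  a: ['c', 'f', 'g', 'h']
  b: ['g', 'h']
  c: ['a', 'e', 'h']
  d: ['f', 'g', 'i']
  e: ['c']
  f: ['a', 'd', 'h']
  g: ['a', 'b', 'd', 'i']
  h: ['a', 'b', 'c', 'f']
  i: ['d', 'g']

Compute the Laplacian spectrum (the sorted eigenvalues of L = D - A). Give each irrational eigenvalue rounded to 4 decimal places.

[0, 0.5720, 1.3510, 1.8866, 2.9020, 3.8749, 4.1475, 5.3257, 5.9403]

Reading degrees in the order [a, b, c, d, e, f, g, h, i] gives [4, 2, 3, 3, 1, 3, 4, 4, 2]; set D = diag(4, 2, 3, 3, 1, 3, 4, 4, 2) and form L = D - A. L is symmetric positive semidefinite, so every eigenvalue is real and nonnegative. The single zero eigenvalue shows the graph is connected. The eigenvalues sum to 26, which equals trace(L) = 2|E|. The largest eigenvalue, 5.9403, is at most the vertex count 9.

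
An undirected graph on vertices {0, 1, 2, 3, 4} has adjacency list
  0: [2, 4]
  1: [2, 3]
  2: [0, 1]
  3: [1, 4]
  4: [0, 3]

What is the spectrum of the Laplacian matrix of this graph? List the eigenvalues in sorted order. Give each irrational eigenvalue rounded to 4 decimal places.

[0, 1.3820, 1.3820, 3.6180, 3.6180]

Reading degrees in the order [0, 1, 2, 3, 4] gives [2, 2, 2, 2, 2]; set D = diag(2, 2, 2, 2, 2) and form L = D - A. Since every row of L sums to 0, the all-ones vector is in the kernel and 0 is an eigenvalue. The single zero eigenvalue shows the graph is connected. There is one zero in the spectrum, matching the 1 component. By the matrix-tree theorem the graph has (1/5) * product of the nonzero eigenvalues = 5 spanning trees.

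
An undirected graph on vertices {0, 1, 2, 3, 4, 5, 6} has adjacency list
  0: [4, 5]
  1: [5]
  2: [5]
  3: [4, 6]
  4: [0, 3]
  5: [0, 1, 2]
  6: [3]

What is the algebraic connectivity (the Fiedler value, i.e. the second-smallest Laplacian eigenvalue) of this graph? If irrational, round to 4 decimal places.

Reading degrees in the order [0, 1, 2, 3, 4, 5, 6] gives [2, 1, 1, 2, 2, 3, 1]; set D = diag(2, 1, 1, 2, 2, 3, 1) and form L = D - A. The smallest Laplacian eigenvalue is always 0. The next one, lambda_2 = 0.2254, measures how hard the graph is to disconnect: larger values mean better connectivity. There is one zero in the spectrum, matching the 1 component. By the matrix-tree theorem the graph has (1/7) * product of the nonzero eigenvalues = 1 spanning tree.

0.2254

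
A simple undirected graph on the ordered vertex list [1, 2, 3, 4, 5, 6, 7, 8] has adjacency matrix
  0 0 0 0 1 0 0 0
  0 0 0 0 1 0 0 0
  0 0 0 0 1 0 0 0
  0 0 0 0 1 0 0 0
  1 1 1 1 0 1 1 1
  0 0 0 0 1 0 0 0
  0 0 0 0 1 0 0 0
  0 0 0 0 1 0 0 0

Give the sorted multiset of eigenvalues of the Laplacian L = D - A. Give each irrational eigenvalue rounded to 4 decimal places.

[0, 1, 1, 1, 1, 1, 1, 8]

Each diagonal entry of L is the vertex degree and each off-diagonal entry is -1 where an edge is present, 0 otherwise; in the order [1, 2, 3, 4, 5, 6, 7, 8] the diagonal is [1, 1, 1, 1, 7, 1, 1, 1]. Since every row of L sums to 0, the all-ones vector is in the kernel and 0 is an eigenvalue. The single zero eigenvalue shows the graph is connected. By the matrix-tree theorem the graph has (1/8) * product of the nonzero eigenvalues = 1 spanning tree.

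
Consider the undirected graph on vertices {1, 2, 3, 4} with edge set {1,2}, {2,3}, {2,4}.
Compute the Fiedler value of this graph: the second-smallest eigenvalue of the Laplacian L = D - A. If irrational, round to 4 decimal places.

With the vertex order [1, 2, 3, 4], the degrees are [1, 3, 1, 1], giving D = diag(1, 3, 1, 1) and L = D - A. The smallest Laplacian eigenvalue is always 0. The next one, lambda_2 = 1, measures how hard the graph is to disconnect: larger values mean better connectivity. There is one zero in the spectrum, matching the 1 component.

1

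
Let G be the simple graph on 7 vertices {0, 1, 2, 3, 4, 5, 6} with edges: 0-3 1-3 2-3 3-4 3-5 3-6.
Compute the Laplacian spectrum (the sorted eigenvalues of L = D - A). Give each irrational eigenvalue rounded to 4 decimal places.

[0, 1, 1, 1, 1, 1, 7]

With the vertex order [0, 1, 2, 3, 4, 5, 6], the degrees are [1, 1, 1, 6, 1, 1, 1], giving D = diag(1, 1, 1, 6, 1, 1, 1) and L = D - A. Diagonalising L (or applying a numerical eigensolver to the 7x7 matrix) gives the spectrum above. The eigenvalues sum to 12, which equals trace(L) = 2|E|.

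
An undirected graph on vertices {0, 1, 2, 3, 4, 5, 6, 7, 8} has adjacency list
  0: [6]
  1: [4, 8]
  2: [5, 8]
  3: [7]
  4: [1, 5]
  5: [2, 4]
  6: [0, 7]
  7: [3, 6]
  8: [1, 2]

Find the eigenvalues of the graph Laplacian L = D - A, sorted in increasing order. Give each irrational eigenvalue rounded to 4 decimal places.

Reading degrees in the order [0, 1, 2, 3, 4, 5, 6, 7, 8] gives [1, 2, 2, 1, 2, 2, 2, 2, 2]; set D = diag(1, 2, 2, 1, 2, 2, 2, 2, 2) and form L = D - A. L is symmetric positive semidefinite, so every eigenvalue is real and nonnegative. The 2 zero eigenvalues correspond to the 2 connected components. There are 2 zeros in the spectrum, matching the 2 components.

[0, 0, 0.5858, 1.3820, 1.3820, 2, 3.4142, 3.6180, 3.6180]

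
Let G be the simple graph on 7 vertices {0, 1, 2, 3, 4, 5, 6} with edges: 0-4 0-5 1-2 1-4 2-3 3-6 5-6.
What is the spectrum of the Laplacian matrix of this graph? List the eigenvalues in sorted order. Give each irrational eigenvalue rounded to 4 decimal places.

[0, 0.7530, 0.7530, 2.4450, 2.4450, 3.8019, 3.8019]

Each diagonal entry of L is the vertex degree and each off-diagonal entry is -1 where an edge is present, 0 otherwise; in the order [0, 1, 2, 3, 4, 5, 6] the diagonal is [2, 2, 2, 2, 2, 2, 2]. L is symmetric positive semidefinite, so every eigenvalue is real and nonnegative. There is one zero in the spectrum, matching the 1 component. The largest eigenvalue, 3.8019, is at most the vertex count 7.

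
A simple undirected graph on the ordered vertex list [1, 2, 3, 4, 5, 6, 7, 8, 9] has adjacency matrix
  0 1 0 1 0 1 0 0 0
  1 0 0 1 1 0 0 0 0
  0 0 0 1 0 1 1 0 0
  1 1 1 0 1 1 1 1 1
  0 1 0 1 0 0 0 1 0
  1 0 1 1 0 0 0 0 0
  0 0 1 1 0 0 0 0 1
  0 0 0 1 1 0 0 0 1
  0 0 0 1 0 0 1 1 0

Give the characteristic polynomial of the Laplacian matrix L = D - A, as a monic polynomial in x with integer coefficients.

x^9 - 32x^8 + 428x^7 - 3136x^6 + 13786x^5 - 37232x^4 + 60276x^3 - 53424x^2 + 19845x

With the vertex order [1, 2, 3, 4, 5, 6, 7, 8, 9], the degrees are [3, 3, 3, 8, 3, 3, 3, 3, 3], giving D = diag(3, 3, 3, 8, 3, 3, 3, 3, 3) and L = D - A. Computing det(xI - L) by cofactor expansion (or equivalently via sum-over-permutations) gives x^9 - 32x^8 + 428x^7 - 3136x^6 + 13786x^5 - 37232x^4 + 60276x^3 - 53424x^2 + 19845x. The constant term is 0 because L is singular (the all-ones vector lies in its kernel). The largest eigenvalue, 9, is at most the vertex count 9.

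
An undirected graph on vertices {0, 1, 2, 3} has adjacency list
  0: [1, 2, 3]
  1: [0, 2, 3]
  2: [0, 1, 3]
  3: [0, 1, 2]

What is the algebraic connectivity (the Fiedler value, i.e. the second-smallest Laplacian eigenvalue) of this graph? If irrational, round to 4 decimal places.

4

With the vertex order [0, 1, 2, 3], the degrees are [3, 3, 3, 3], giving D = diag(3, 3, 3, 3) and L = D - A. The smallest Laplacian eigenvalue is always 0. The next one, lambda_2 = 4, measures how hard the graph is to disconnect: larger values mean better connectivity. The largest eigenvalue, 4, is at most the vertex count 4. By the matrix-tree theorem the graph has (1/4) * product of the nonzero eigenvalues = 16 spanning trees.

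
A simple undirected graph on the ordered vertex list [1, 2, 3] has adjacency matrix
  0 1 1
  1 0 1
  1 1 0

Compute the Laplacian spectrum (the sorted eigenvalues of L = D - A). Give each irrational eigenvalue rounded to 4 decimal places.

[0, 3, 3]

With the vertex order [1, 2, 3], the degrees are [2, 2, 2], giving D = diag(2, 2, 2) and L = D - A. Since every row of L sums to 0, the all-ones vector is in the kernel and 0 is an eigenvalue. The single zero eigenvalue shows the graph is connected. There is one zero in the spectrum, matching the 1 component. The eigenvalues sum to 6, which equals trace(L) = 2|E|.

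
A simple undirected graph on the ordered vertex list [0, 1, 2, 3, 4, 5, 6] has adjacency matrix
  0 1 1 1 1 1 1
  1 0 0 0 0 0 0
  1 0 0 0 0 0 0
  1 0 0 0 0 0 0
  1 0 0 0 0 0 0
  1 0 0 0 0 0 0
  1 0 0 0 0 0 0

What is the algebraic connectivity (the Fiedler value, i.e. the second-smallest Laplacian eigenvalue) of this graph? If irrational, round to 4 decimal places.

With the vertex order [0, 1, 2, 3, 4, 5, 6], the degrees are [6, 1, 1, 1, 1, 1, 1], giving D = diag(6, 1, 1, 1, 1, 1, 1) and L = D - A. Computing the eigenvalues of L and sorting gives [0, 1, 1, 1, 1, 1, 7]. The Fiedler value lambda_2 = 1 is strictly positive, so the graph is connected. There is one zero in the spectrum, matching the 1 component. By the matrix-tree theorem the graph has (1/7) * product of the nonzero eigenvalues = 1 spanning tree.

1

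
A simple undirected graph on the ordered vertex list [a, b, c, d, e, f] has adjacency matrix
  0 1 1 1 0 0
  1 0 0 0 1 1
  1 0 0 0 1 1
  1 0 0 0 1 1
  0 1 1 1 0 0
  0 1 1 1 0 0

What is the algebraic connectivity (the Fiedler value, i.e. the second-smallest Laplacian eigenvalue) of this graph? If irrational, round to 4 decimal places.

With the vertex order [a, b, c, d, e, f], the degrees are [3, 3, 3, 3, 3, 3], giving D = diag(3, 3, 3, 3, 3, 3) and L = D - A. The smallest Laplacian eigenvalue is always 0. The next one, lambda_2 = 3, measures how hard the graph is to disconnect: larger values mean better connectivity. The largest eigenvalue, 6, is at most the vertex count 6. By the matrix-tree theorem the graph has (1/6) * product of the nonzero eigenvalues = 81 spanning trees.

3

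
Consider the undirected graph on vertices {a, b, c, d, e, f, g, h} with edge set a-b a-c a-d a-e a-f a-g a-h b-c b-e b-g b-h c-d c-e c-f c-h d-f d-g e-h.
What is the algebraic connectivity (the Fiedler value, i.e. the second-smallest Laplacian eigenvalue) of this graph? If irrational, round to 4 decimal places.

With the vertex order [a, b, c, d, e, f, g, h], the degrees are [7, 5, 6, 4, 4, 3, 3, 4], giving D = diag(7, 5, 6, 4, 4, 3, 3, 4) and L = D - A. The smallest Laplacian eigenvalue is always 0. The next one, lambda_2 = 2.3010, measures how hard the graph is to disconnect: larger values mean better connectivity. There is one zero in the spectrum, matching the 1 component.

2.3010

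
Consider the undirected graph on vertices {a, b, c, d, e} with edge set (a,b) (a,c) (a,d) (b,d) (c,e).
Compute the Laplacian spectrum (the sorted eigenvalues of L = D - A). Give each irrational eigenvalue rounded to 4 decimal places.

Each diagonal entry of L is the vertex degree and each off-diagonal entry is -1 where an edge is present, 0 otherwise; in the order [a, b, c, d, e] the diagonal is [3, 2, 2, 2, 1]. Diagonalising L (or applying a numerical eigensolver to the 5x5 matrix) gives the spectrum above. The largest eigenvalue, 4.1701, is at most the vertex count 5.

[0, 0.5188, 2.3111, 3, 4.1701]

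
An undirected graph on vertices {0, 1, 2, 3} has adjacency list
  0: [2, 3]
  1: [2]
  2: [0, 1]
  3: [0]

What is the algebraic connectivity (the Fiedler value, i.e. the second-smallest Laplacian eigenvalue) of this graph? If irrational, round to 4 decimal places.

0.5858

With the vertex order [0, 1, 2, 3], the degrees are [2, 1, 2, 1], giving D = diag(2, 1, 2, 1) and L = D - A. The smallest Laplacian eigenvalue is always 0. The next one, lambda_2 = 0.5858, measures how hard the graph is to disconnect: larger values mean better connectivity. The eigenvalues sum to 6, which equals trace(L) = 2|E|.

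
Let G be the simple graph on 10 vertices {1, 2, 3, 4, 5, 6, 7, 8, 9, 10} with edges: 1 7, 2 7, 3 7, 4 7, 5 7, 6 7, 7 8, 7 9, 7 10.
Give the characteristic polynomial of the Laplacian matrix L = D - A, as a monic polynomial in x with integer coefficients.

Each diagonal entry of L is the vertex degree and each off-diagonal entry is -1 where an edge is present, 0 otherwise; in the order [1, 2, 3, 4, 5, 6, 7, 8, 9, 10] the diagonal is [1, 1, 1, 1, 1, 1, 9, 1, 1, 1]. L has integer entries, so p(x) = det(xI - L) has integer coefficients. Expanding the determinant yields x^10 - 18x^9 + 108x^8 - 336x^7 + 630x^6 - 756x^5 + 588x^4 - 288x^3 + 81x^2 - 10x. Since p(0) = det(-L) = 0, x divides p(x). The largest eigenvalue, 10, is at most the vertex count 10. The eigenvalues sum to 18, which equals trace(L) = 2|E|.

x^10 - 18x^9 + 108x^8 - 336x^7 + 630x^6 - 756x^5 + 588x^4 - 288x^3 + 81x^2 - 10x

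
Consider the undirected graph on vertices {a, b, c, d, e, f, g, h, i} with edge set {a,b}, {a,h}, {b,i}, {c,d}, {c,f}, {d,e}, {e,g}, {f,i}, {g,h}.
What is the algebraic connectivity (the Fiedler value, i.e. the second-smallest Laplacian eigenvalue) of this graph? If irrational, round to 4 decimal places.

0.4679

With the vertex order [a, b, c, d, e, f, g, h, i], the degrees are [2, 2, 2, 2, 2, 2, 2, 2, 2], giving D = diag(2, 2, 2, 2, 2, 2, 2, 2, 2) and L = D - A. Computing the eigenvalues of L and sorting gives [0, 0.4679, 0.4679, 1.6527, 1.6527, 3, 3, 3.8794, 3.8794]. The Fiedler value lambda_2 = 0.4679 is strictly positive, so the graph is connected. The eigenvalues sum to 18, which equals trace(L) = 2|E|.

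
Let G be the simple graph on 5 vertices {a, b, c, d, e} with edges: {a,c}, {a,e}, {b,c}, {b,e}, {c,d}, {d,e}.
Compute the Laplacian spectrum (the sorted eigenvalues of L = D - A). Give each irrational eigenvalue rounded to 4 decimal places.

[0, 2, 2, 3, 5]

With the vertex order [a, b, c, d, e], the degrees are [2, 2, 3, 2, 3], giving D = diag(2, 2, 3, 2, 3) and L = D - A. The multiplicity of 0 as a Laplacian eigenvalue equals the number of connected components. By the matrix-tree theorem the graph has (1/5) * product of the nonzero eigenvalues = 12 spanning trees. There is one zero in the spectrum, matching the 1 component.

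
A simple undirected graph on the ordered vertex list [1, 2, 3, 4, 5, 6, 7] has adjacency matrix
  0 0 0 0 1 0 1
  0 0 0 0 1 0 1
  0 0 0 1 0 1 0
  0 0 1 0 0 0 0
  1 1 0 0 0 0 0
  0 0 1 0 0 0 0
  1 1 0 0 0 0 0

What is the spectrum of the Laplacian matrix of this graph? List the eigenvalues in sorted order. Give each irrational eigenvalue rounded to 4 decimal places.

Reading degrees in the order [1, 2, 3, 4, 5, 6, 7] gives [2, 2, 2, 1, 2, 1, 2]; set D = diag(2, 2, 2, 1, 2, 1, 2) and form L = D - A. L is symmetric positive semidefinite, so every eigenvalue is real and nonnegative. The 2 zero eigenvalues correspond to the 2 connected components. There are 2 zeros in the spectrum, matching the 2 components.

[0, 0, 1, 2, 2, 3, 4]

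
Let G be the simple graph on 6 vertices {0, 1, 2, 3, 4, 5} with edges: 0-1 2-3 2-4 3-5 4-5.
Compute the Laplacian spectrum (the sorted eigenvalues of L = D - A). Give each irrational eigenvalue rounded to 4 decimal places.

[0, 0, 2, 2, 2, 4]

Each diagonal entry of L is the vertex degree and each off-diagonal entry is -1 where an edge is present, 0 otherwise; in the order [0, 1, 2, 3, 4, 5] the diagonal is [1, 1, 2, 2, 2, 2]. L is symmetric positive semidefinite, so every eigenvalue is real and nonnegative. The 2 zero eigenvalues correspond to the 2 connected components. The largest eigenvalue, 4, is at most the vertex count 6.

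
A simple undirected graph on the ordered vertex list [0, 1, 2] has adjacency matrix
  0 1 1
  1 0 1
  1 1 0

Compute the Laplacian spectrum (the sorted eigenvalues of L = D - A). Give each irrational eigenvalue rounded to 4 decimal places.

[0, 3, 3]

Reading degrees in the order [0, 1, 2] gives [2, 2, 2]; set D = diag(2, 2, 2) and form L = D - A. Diagonalising L (or applying a numerical eigensolver to the 3x3 matrix) gives the spectrum above. The single zero eigenvalue shows the graph is connected. The largest eigenvalue, 3, is at most the vertex count 3. The eigenvalues sum to 6, which equals trace(L) = 2|E|.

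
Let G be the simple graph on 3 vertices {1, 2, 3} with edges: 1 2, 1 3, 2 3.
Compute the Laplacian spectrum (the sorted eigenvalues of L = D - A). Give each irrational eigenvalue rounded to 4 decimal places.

[0, 3, 3]

Each diagonal entry of L is the vertex degree and each off-diagonal entry is -1 where an edge is present, 0 otherwise; in the order [1, 2, 3] the diagonal is [2, 2, 2]. L is symmetric positive semidefinite, so every eigenvalue is real and nonnegative. The single zero eigenvalue shows the graph is connected.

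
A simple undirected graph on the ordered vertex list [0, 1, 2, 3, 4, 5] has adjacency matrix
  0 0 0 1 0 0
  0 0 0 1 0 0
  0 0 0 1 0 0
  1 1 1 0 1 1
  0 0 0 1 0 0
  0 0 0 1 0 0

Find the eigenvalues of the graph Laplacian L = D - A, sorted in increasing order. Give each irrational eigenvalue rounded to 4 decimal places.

Each diagonal entry of L is the vertex degree and each off-diagonal entry is -1 where an edge is present, 0 otherwise; in the order [0, 1, 2, 3, 4, 5] the diagonal is [1, 1, 1, 5, 1, 1]. Diagonalising L (or applying a numerical eigensolver to the 6x6 matrix) gives the spectrum above. The single zero eigenvalue shows the graph is connected.

[0, 1, 1, 1, 1, 6]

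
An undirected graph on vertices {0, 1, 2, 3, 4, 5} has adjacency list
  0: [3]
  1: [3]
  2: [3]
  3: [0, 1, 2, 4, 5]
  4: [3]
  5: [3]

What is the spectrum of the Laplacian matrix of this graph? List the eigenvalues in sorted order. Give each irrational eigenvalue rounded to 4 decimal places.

[0, 1, 1, 1, 1, 6]

With the vertex order [0, 1, 2, 3, 4, 5], the degrees are [1, 1, 1, 5, 1, 1], giving D = diag(1, 1, 1, 5, 1, 1) and L = D - A. Diagonalising L (or applying a numerical eigensolver to the 6x6 matrix) gives the spectrum above. The single zero eigenvalue shows the graph is connected. By the matrix-tree theorem the graph has (1/6) * product of the nonzero eigenvalues = 1 spanning tree. The eigenvalues sum to 10, which equals trace(L) = 2|E|.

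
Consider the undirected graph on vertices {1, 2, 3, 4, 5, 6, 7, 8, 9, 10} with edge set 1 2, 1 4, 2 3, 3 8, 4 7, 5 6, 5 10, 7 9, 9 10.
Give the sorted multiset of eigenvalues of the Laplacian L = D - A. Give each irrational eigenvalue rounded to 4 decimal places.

[0, 0.0979, 0.3820, 0.8244, 1.3820, 2, 2.6180, 3.1756, 3.6180, 3.9021]

Reading degrees in the order [1, 2, 3, 4, 5, 6, 7, 8, 9, 10] gives [2, 2, 2, 2, 2, 1, 2, 1, 2, 2]; set D = diag(2, 2, 2, 2, 2, 1, 2, 1, 2, 2) and form L = D - A. Since every row of L sums to 0, the all-ones vector is in the kernel and 0 is an eigenvalue. The eigenvalues sum to 18, which equals trace(L) = 2|E|.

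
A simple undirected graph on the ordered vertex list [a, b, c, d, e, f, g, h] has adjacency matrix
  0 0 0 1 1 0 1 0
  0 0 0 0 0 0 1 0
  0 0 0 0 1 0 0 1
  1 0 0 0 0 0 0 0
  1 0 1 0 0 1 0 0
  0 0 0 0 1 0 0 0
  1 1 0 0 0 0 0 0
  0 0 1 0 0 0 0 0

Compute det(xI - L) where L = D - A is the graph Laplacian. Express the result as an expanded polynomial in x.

x^8 - 14x^7 + 76x^6 - 204x^5 + 286x^4 - 204x^3 + 68x^2 - 8x

Each diagonal entry of L is the vertex degree and each off-diagonal entry is -1 where an edge is present, 0 otherwise; in the order [a, b, c, d, e, f, g, h] the diagonal is [3, 1, 2, 1, 3, 1, 2, 1]. Computing det(xI - L) by cofactor expansion (or equivalently via sum-over-permutations) gives x^8 - 14x^7 + 76x^6 - 204x^5 + 286x^4 - 204x^3 + 68x^2 - 8x. The coefficient of x^7 equals -trace(L) = -14, matching the sum of degrees. There is one zero in the spectrum, matching the 1 component.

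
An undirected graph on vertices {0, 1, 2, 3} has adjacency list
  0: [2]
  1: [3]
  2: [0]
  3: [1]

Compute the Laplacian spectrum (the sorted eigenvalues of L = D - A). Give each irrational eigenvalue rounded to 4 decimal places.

Reading degrees in the order [0, 1, 2, 3] gives [1, 1, 1, 1]; set D = diag(1, 1, 1, 1) and form L = D - A. The multiplicity of 0 as a Laplacian eigenvalue equals the number of connected components. The 2 zero eigenvalues correspond to the 2 connected components.

[0, 0, 2, 2]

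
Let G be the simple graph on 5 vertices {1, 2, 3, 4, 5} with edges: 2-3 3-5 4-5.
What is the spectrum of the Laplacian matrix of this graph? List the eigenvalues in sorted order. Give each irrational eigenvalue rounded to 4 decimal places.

[0, 0, 0.5858, 2, 3.4142]

Reading degrees in the order [1, 2, 3, 4, 5] gives [0, 1, 2, 1, 2]; set D = diag(0, 1, 2, 1, 2) and form L = D - A. The multiplicity of 0 as a Laplacian eigenvalue equals the number of connected components. The 2 zero eigenvalues correspond to the 2 connected components. The eigenvalues sum to 6, which equals trace(L) = 2|E|. There are 2 zeros in the spectrum, matching the 2 components.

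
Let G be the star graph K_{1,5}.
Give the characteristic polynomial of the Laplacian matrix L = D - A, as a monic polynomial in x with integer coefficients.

The graph has 6 vertices and degree multiset [5, 1, 1, 1, 1, 1]; D is the diagonal matrix of degrees and L = D - A. Computing det(xI - L) by cofactor expansion (or equivalently via sum-over-permutations) gives x^6 - 10x^5 + 30x^4 - 40x^3 + 25x^2 - 6x. Since p(0) = det(-L) = 0, x divides p(x). The eigenvalues sum to 10, which equals trace(L) = 2|E|.

x^6 - 10x^5 + 30x^4 - 40x^3 + 25x^2 - 6x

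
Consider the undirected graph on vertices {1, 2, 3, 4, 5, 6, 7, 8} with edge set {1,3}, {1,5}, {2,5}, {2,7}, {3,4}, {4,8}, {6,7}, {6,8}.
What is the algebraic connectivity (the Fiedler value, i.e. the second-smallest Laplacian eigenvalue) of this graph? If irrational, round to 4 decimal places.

With the vertex order [1, 2, 3, 4, 5, 6, 7, 8], the degrees are [2, 2, 2, 2, 2, 2, 2, 2], giving D = diag(2, 2, 2, 2, 2, 2, 2, 2) and L = D - A. Computing the eigenvalues of L and sorting gives [0, 0.5858, 0.5858, 2, 2, 3.4142, 3.4142, 4]. The Fiedler value lambda_2 = 0.5858 is strictly positive, so the graph is connected. The largest eigenvalue, 4, is at most the vertex count 8.

0.5858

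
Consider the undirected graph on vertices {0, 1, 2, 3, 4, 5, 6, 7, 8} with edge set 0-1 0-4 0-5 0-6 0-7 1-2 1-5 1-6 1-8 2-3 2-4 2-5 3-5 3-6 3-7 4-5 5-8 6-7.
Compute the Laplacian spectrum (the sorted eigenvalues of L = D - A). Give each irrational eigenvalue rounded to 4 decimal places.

With the vertex order [0, 1, 2, 3, 4, 5, 6, 7, 8], the degrees are [5, 5, 4, 4, 3, 6, 4, 3, 2], giving D = diag(5, 5, 4, 4, 3, 6, 4, 3, 2) and L = D - A. Since every row of L sums to 0, the all-ones vector is in the kernel and 0 is an eigenvalue. By the matrix-tree theorem the graph has (1/9) * product of the nonzero eigenvalues = 7568 spanning trees. The eigenvalues sum to 36, which equals trace(L) = 2|E|.

[0, 1.6103, 2.1907, 3.4772, 4, 4.9226, 5.6306, 6.7628, 7.4057]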